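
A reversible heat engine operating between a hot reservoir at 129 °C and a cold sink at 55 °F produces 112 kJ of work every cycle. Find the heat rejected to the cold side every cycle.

Q_C ≈ 275.5 kJ

T_H = 129 °C → 129 + 273.15 = 402.15 K.
T_C = 55 °F → (55 − 32) × 5/9 = 12.78 °C = 285.93 K.
η_rev = 1 − T_C/T_H = 1 − 285.93/402.15 = 0.2890.
Since Q_C/Q_H = T_C/T_H and Q_H = W/η, Q_C = W·T_C/(T_H − T_C) = 112 × 285.93/116.22 = 275.5 kJ.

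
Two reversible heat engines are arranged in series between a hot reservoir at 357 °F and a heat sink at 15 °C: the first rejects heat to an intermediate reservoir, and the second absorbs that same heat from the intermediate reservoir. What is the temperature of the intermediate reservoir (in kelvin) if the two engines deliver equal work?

T_m ≈ 371 K

T_H = 357 °F → (357 − 32) × 5/9 = 180.56 °C = 453.71 K.
T_C = 15 °C → 15 + 273.15 = 288.15 K.
For reversible stages Q_m = Q_H·(T_m/T_H). Setting W₁ = Q_H(1 − T_m/T_H) equal to W₂ = Q_m(1 − T_C/T_m) = Q_H·(T_m − T_C)/T_H gives T_H − T_m = T_m − T_C, so T_m = (T_H + T_C)/2 = (453.71 + 288.15)/2 = 371 K.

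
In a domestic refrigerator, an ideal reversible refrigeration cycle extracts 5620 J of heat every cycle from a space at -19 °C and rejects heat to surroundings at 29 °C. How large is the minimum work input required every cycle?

W_in ≈ 1060 J

T_H = 29 °C → 29 + 273.15 = 302.15 K.
T_C = -19 °C → -19 + 273.15 = 254.15 K.
For a reversible refrigerator, COP_R = T_C/(T_H − T_C) = 254.15/48.00 = 5.2948.
W = Q_C/COP_R = 5620/5.2948 = 1060 J.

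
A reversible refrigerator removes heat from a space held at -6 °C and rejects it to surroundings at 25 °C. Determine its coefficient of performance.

T_H = 25 °C → 25 + 273.15 = 298.15 K.
T_C = -6 °C → -6 + 273.15 = 267.15 K.
Carnot COP: COP_R = T_C/(T_H − T_C) = 267.15/(298.15 − 267.15) = 8.62.

COP_R ≈ 8.62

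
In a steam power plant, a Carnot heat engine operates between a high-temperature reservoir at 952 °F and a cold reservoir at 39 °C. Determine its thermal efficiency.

T_H = 952 °F → (952 − 32) × 5/9 = 511.11 °C = 784.26 K.
T_C = 39 °C → 39 + 273.15 = 312.15 K.
Carnot efficiency: η = 1 − T_C/T_H = 1 − 312.15/784.26 = 0.6020.

η ≈ 0.6020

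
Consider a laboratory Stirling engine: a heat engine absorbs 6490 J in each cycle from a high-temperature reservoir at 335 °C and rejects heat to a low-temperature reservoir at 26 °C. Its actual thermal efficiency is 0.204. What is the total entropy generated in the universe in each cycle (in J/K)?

T_H = 335 °C → 335 + 273.15 = 608.15 K.
T_C = 26 °C → 26 + 273.15 = 299.15 K.
W = η·Q_H = 0.204 × 6490 = 1324 J, so Q_C = Q_H − W = 5166 J.
Reservoir entropy changes: ΔS_H = −Q_H/T_H = −6490/608.15 = -10.67 J/K and ΔS_C = +Q_C/T_C = 5166/299.15 = 17.27 J/K.
ΔS_univ = −Q_H/T_H + Q_C/T_C = 6.597 J/K (> 0, since η = 0.204 < η_Carnot = 0.508).

ΔS_univ ≈ 6.597 J/K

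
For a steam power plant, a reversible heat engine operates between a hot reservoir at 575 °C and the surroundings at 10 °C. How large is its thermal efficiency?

T_H = 575 °C → 575 + 273.15 = 848.15 K.
T_C = 10 °C → 10 + 273.15 = 283.15 K.
η_rev = 1 − T_C/T_H = 1 − 283.15/848.15 = 0.666.

η ≈ 0.666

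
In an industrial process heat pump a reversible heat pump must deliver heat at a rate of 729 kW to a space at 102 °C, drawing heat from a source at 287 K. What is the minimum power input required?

T_H = 102 °C → 102 + 273.15 = 375.15 K.
Reversible heating COP: COP_HP = T_H/(T_H − T_C) = 375.15/88.15 = 4.2558.
W = Q_H/COP_HP = 729/4.2558 = 171.3 kW.

Ẇ_in ≈ 171.3 kW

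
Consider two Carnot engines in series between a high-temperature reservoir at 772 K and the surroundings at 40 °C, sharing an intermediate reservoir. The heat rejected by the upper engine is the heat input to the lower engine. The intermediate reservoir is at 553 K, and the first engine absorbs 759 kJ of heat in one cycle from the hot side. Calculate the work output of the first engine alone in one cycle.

T_C = 40 °C → 40 + 273.15 = 313.15 K.
First-stage efficiency η₁ = 1 − T_m/T_H = 1 − 553.00/772.00 = 0.2837.
W₁ = η₁·Q_H = 0.2837 × 759 = 215 kJ.

W₁ ≈ 215 kJ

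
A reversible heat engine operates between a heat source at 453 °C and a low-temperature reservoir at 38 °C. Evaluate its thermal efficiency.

T_H = 453 °C → 453 + 273.15 = 726.15 K.
T_C = 38 °C → 38 + 273.15 = 311.15 K.
Carnot efficiency: η = 1 − T_C/T_H = 1 − 311.15/726.15 = 0.5715.

η ≈ 0.5715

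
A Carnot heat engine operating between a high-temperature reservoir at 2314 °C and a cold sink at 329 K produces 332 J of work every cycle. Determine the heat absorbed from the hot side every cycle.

Q_H ≈ 380.4 J

T_H = 2314 °C → 2314 + 273.15 = 2587.15 K.
The Carnot efficiency is η = 1 − T_C/T_H = 1 − 329.00/2587.15 = 0.8728.
Q_H = W/η = 332/0.8728 = 380.4 J.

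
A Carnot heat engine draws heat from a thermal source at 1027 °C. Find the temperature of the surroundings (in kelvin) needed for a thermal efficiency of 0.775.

T_H = 1027 °C → 1027 + 273.15 = 1300.15 K.
From η = 1 − T_C/T_H, T_C = T_H·(1 − η) = 1300.15 × (1 − 0.775) = 292.5 K.

T_C ≈ 292.5 K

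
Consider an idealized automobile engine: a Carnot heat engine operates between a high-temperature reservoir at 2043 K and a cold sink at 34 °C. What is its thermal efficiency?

η ≈ 0.8497

T_C = 34 °C → 34 + 273.15 = 307.15 K.
The Carnot efficiency is η = 1 − T_C/T_H = 1 − 307.15/2043.00 = 0.8497.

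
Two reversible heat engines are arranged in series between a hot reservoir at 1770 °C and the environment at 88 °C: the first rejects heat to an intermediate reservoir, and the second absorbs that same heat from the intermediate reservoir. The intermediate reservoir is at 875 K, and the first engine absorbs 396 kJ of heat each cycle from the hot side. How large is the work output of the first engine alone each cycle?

T_H = 1770 °C → 1770 + 273.15 = 2043.15 K.
T_C = 88 °C → 88 + 273.15 = 361.15 K.
First-stage efficiency η₁ = 1 − T_m/T_H = 1 − 875.00/2043.15 = 0.5717.
W₁ = η₁·Q_H = 0.5717 × 396 = 226 kJ.

W₁ ≈ 226 kJ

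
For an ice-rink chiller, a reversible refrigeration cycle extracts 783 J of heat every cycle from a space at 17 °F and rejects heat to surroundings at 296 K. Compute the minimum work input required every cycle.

W_in ≈ 92.20 J

T_C = 17 °F → (17 − 32) × 5/9 = -8.33 °C = 264.82 K.
COP_R = T_C/(T_H − T_C) = 264.82/31.18 = 8.4923.
W = Q_C/COP_R = 783/8.4923 = 92.20 J.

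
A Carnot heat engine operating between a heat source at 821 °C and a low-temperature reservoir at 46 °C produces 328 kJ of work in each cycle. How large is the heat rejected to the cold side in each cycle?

T_H = 821 °C → 821 + 273.15 = 1094.15 K.
T_C = 46 °C → 46 + 273.15 = 319.15 K.
The Carnot efficiency is η = 1 − T_C/T_H = 1 − 319.15/1094.15 = 0.7083.
Since Q_C/Q_H = T_C/T_H and Q_H = W/η, Q_C = W·T_C/(T_H − T_C) = 328 × 319.15/775.00 = 135 kJ.

Q_C ≈ 135 kJ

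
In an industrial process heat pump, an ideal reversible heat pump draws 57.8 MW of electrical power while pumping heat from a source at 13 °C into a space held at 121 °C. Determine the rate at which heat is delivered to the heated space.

T_H = 121 °C → 121 + 273.15 = 394.15 K.
T_C = 13 °C → 13 + 273.15 = 286.15 K.
The Carnot heat-pump COP is COP_HP = T_H/(T_H − T_C) = 394.15/108.00 = 3.6495.
Q_H = COP_HP · W = 3.6495 × 57.8 = 210.9 MW.

Q̇_H ≈ 210.9 MW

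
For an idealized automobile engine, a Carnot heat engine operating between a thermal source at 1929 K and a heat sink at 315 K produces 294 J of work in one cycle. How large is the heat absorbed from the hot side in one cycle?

Q_H ≈ 351 J

Since the cycle is reversible, η = 1 − T_C/T_H = 1 − 315.00/1929.00 = 0.8367.
Q_H = W/η = 294/0.8367 = 351 J.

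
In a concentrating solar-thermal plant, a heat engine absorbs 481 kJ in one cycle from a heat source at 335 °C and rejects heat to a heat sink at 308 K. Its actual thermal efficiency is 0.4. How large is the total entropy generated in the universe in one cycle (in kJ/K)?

T_H = 335 °C → 335 + 273.15 = 608.15 K.
W = η·Q_H = 0.4 × 481 = 192.4 kJ, so Q_C = Q_H − W = 288.6 kJ.
The hot reservoir loses entropy Q_H/T_H = 481/608.15 = 0.7909 kJ/K; the cold reservoir gains Q_C/T_C = 288.6/308.00 = 0.9370 kJ/K.
ΔS_univ = −Q_H/T_H + Q_C/T_C = 0.146 kJ/K (> 0, since η = 0.4 < η_Carnot = 0.494).

ΔS_univ ≈ 0.146 kJ/K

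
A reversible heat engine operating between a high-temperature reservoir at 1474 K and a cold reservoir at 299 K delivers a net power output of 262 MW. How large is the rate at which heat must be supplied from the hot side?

Carnot efficiency: η = 1 − T_C/T_H = 1 − 299.00/1474.00 = 0.7972.
Q_H = W/η = 262/0.7972 = 328.7 MW.

Q̇_H ≈ 328.7 MW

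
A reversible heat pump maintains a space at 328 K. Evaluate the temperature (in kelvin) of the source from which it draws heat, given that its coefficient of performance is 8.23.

T_C ≈ 288.1 K

COP_HP = T_H/(T_H − T_C) ⇒ T_C = T_H·(COP_HP − 1)/COP_HP = 328.00 × (8.23 − 1)/8.23 = 288.1 K.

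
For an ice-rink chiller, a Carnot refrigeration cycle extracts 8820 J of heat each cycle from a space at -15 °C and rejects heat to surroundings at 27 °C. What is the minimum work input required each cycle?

T_H = 27 °C → 27 + 273.15 = 300.15 K.
T_C = -15 °C → -15 + 273.15 = 258.15 K.
The reversible coefficient of performance is COP_R = T_C/(T_H − T_C) = 258.15/42.00 = 6.1464.
W = Q_C/COP_R = 8820/6.1464 = 1430 J.

W_in ≈ 1430 J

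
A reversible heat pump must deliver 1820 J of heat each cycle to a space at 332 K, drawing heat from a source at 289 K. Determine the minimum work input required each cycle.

W_in ≈ 236 J

The Carnot heat-pump COP is COP_HP = T_H/(T_H − T_C) = 332.00/43.00 = 7.7209.
W = Q_H/COP_HP = 1820/7.7209 = 236 J.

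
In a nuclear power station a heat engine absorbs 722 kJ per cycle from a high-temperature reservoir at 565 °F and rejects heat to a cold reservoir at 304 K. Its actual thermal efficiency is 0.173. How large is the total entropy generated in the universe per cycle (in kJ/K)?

T_H = 565 °F → (565 − 32) × 5/9 = 296.11 °C = 569.26 K.
W = η·Q_H = 0.173 × 722 = 124.9 kJ, so Q_C = Q_H − W = 597.1 kJ.
The hot reservoir loses entropy Q_H/T_H = 722/569.26 = 1.268 kJ/K; the cold reservoir gains Q_C/T_C = 597.1/304.00 = 1.964 kJ/K.
ΔS_univ = −Q_H/T_H + Q_C/T_C = 0.696 kJ/K (> 0, since η = 0.173 < η_Carnot = 0.466).

ΔS_univ ≈ 0.696 kJ/K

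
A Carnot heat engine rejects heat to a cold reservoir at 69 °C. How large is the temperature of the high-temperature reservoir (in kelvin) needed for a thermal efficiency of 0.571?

T_H ≈ 797.6 K

T_C = 69 °C → 69 + 273.15 = 342.15 K.
From η = 1 − T_C/T_H, solving for T_H gives T_H = T_C/(1 − η) = 342.15/(1 − 0.571) = 797.6 K.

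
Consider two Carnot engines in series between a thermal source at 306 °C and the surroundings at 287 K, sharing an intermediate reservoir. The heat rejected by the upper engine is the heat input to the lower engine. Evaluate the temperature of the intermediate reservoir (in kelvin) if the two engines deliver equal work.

T_m ≈ 433 K

T_H = 306 °C → 306 + 273.15 = 579.15 K.
For reversible stages Q_m = Q_H·(T_m/T_H). Setting W₁ = Q_H(1 − T_m/T_H) equal to W₂ = Q_m(1 − T_C/T_m) = Q_H·(T_m − T_C)/T_H gives T_H − T_m = T_m − T_C, so T_m = (T_H + T_C)/2 = (579.15 + 287.00)/2 = 433 K.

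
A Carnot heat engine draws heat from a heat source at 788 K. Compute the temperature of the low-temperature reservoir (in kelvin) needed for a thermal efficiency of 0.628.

From η = 1 − T_C/T_H, T_C = T_H·(1 − η) = 788.00 × (1 − 0.628) = 293 K.

T_C ≈ 293 K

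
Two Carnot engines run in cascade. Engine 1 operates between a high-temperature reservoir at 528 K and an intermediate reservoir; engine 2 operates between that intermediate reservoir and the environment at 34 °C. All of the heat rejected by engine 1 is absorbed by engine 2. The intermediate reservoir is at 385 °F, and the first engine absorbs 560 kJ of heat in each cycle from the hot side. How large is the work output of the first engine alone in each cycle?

W₁ ≈ 62.3 kJ

T_C = 34 °C → 34 + 273.15 = 307.15 K.
T_m = 385 °F → (385 − 32) × 5/9 = 196.11 °C = 469.26 K.
First-stage efficiency η₁ = 1 − T_m/T_H = 1 − 469.26/528.00 = 0.1112.
W₁ = η₁·Q_H = 0.1112 × 560 = 62.3 kJ.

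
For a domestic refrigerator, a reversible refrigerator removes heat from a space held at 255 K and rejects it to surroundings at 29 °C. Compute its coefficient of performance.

COP_R ≈ 5.41

T_H = 29 °C → 29 + 273.15 = 302.15 K.
COP_R = T_C/(T_H − T_C) = 255.00/(302.15 − 255.00) = 5.41.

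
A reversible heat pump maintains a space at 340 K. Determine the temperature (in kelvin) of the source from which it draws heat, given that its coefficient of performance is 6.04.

COP_HP = T_H/(T_H − T_C) ⇒ T_C = T_H·(COP_HP − 1)/COP_HP = 340.00 × (6.04 − 1)/6.04 = 284 K.

T_C ≈ 284 K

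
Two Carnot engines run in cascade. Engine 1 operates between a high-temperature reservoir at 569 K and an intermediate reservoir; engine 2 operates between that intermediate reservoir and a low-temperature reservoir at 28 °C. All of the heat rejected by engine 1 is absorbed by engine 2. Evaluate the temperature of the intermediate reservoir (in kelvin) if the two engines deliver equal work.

T_C = 28 °C → 28 + 273.15 = 301.15 K.
For reversible stages Q_m = Q_H·(T_m/T_H). Setting W₁ = Q_H(1 − T_m/T_H) equal to W₂ = Q_m(1 − T_C/T_m) = Q_H·(T_m − T_C)/T_H gives T_H − T_m = T_m − T_C, so T_m = (T_H + T_C)/2 = (569.00 + 301.15)/2 = 435 K.

T_m ≈ 435 K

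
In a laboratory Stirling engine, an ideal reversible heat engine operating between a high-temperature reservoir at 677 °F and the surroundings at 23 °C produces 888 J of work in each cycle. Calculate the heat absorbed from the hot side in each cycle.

T_H = 677 °F → (677 − 32) × 5/9 = 358.33 °C = 631.48 K.
T_C = 23 °C → 23 + 273.15 = 296.15 K.
For a reversible engine, η = 1 − T_C/T_H = 1 − 296.15/631.48 = 0.5310.
Q_H = W/η = 888/0.5310 = 1670 J.

Q_H ≈ 1670 J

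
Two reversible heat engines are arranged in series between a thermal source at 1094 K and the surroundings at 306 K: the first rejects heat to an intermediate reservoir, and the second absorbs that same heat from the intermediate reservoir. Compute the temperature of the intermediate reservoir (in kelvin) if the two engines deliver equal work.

For reversible stages Q_m = Q_H·(T_m/T_H). Setting W₁ = Q_H(1 − T_m/T_H) equal to W₂ = Q_m(1 − T_C/T_m) = Q_H·(T_m − T_C)/T_H gives T_H − T_m = T_m − T_C, so T_m = (T_H + T_C)/2 = (1094.00 + 306.00)/2 = 700 K.

T_m ≈ 700 K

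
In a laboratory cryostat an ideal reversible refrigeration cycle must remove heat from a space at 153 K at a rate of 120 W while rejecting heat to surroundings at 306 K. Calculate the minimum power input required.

Ẇ_in ≈ 120.0 W

For a reversible refrigerator, COP_R = T_C/(T_H − T_C) = 153.00/153.00 = 1.0000.
W = Q_C/COP_R = 120/1.0000 = 120.0 W.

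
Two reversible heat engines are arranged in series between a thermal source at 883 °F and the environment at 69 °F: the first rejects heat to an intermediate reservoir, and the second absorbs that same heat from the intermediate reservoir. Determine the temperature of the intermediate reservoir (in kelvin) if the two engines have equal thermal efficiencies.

T_m ≈ 468 K

T_H = 883 °F → (883 − 32) × 5/9 = 472.78 °C = 745.93 K.
T_C = 69 °F → (69 − 32) × 5/9 = 20.56 °C = 293.71 K.
Equal efficiencies require 1 − T_m/T_H = 1 − T_C/T_m, i.e. T_m/T_H = T_C/T_m, so T_m = √(T_H·T_C) = √(745.93 × 293.71) = 468 K.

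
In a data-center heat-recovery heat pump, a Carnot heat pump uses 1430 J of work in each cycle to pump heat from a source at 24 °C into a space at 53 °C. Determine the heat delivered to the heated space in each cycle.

Q_H ≈ 16080 J

T_H = 53 °C → 53 + 273.15 = 326.15 K.
T_C = 24 °C → 24 + 273.15 = 297.15 K.
COP_HP = T_H/(T_H − T_C) = 326.15/29.00 = 11.2466.
Q_H = COP_HP · W = 11.2466 × 1430 = 16080 J.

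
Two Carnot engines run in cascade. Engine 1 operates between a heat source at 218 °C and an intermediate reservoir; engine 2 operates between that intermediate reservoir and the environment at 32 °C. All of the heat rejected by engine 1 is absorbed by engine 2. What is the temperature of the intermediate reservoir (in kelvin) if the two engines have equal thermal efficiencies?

T_H = 218 °C → 218 + 273.15 = 491.15 K.
T_C = 32 °C → 32 + 273.15 = 305.15 K.
Equal efficiencies require 1 − T_m/T_H = 1 − T_C/T_m, i.e. T_m/T_H = T_C/T_m, so T_m = √(T_H·T_C) = √(491.15 × 305.15) = 387.1 K.

T_m ≈ 387.1 K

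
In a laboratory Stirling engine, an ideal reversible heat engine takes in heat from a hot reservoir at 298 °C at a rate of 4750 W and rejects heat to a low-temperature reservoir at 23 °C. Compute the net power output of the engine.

Ẇ ≈ 2290 W

T_H = 298 °C → 298 + 273.15 = 571.15 K.
T_C = 23 °C → 23 + 273.15 = 296.15 K.
Since the cycle is reversible, η = 1 − T_C/T_H = 1 − 296.15/571.15 = 0.4815.
W = η·Q_H = 0.4815 × 4750 = 2290 W.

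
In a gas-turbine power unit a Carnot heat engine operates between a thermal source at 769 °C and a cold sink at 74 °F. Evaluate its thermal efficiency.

η ≈ 0.716

T_H = 769 °C → 769 + 273.15 = 1042.15 K.
T_C = 74 °F → (74 − 32) × 5/9 = 23.33 °C = 296.48 K.
The Carnot efficiency is η = 1 − T_C/T_H = 1 − 296.48/1042.15 = 0.716.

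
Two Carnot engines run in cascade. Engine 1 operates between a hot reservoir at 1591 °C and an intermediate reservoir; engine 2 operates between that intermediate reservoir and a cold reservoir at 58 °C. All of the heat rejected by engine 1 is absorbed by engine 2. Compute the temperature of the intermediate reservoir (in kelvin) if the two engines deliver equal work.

T_m ≈ 1100 K

T_H = 1591 °C → 1591 + 273.15 = 1864.15 K.
T_C = 58 °C → 58 + 273.15 = 331.15 K.
For reversible stages Q_m = Q_H·(T_m/T_H). Setting W₁ = Q_H(1 − T_m/T_H) equal to W₂ = Q_m(1 − T_C/T_m) = Q_H·(T_m − T_C)/T_H gives T_H − T_m = T_m − T_C, so T_m = (T_H + T_C)/2 = (1864.15 + 331.15)/2 = 1100 K.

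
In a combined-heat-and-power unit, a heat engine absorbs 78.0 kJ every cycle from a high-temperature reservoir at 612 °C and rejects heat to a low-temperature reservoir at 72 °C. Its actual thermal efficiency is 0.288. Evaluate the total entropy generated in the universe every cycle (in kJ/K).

T_H = 612 °C → 612 + 273.15 = 885.15 K.
T_C = 72 °C → 72 + 273.15 = 345.15 K.
W = η·Q_H = 0.288 × 78.0 = 22.46 kJ, so Q_C = Q_H − W = 55.54 kJ.
Reservoir entropy changes: ΔS_H = −Q_H/T_H = −78.0/885.15 = -0.08812 kJ/K and ΔS_C = +Q_C/T_C = 55.54/345.15 = 0.1609 kJ/K.
ΔS_univ = −Q_H/T_H + Q_C/T_C = 0.0728 kJ/K (> 0, since η = 0.288 < η_Carnot = 0.610).

ΔS_univ ≈ 0.0728 kJ/K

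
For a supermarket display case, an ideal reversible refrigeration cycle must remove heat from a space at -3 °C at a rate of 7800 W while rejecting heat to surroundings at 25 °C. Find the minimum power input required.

Ẇ_in ≈ 808 W

T_H = 25 °C → 25 + 273.15 = 298.15 K.
T_C = -3 °C → -3 + 273.15 = 270.15 K.
For a reversible refrigerator, COP_R = T_C/(T_H − T_C) = 270.15/28.00 = 9.6482.
W = Q_C/COP_R = 7800/9.6482 = 808 W.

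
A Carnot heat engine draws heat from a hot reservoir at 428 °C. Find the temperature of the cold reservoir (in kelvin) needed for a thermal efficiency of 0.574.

T_H = 428 °C → 428 + 273.15 = 701.15 K.
From η = 1 − T_C/T_H, T_C = T_H·(1 − η) = 701.15 × (1 − 0.574) = 299 K.

T_C ≈ 299 K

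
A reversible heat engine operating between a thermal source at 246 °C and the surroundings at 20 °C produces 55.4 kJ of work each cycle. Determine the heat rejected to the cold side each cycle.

Q_C ≈ 71.9 kJ

T_H = 246 °C → 246 + 273.15 = 519.15 K.
T_C = 20 °C → 20 + 273.15 = 293.15 K.
The Carnot efficiency is η = 1 − T_C/T_H = 1 − 293.15/519.15 = 0.4353.
Since Q_C/Q_H = T_C/T_H and Q_H = W/η, Q_C = W·T_C/(T_H − T_C) = 55.4 × 293.15/226.00 = 71.9 kJ.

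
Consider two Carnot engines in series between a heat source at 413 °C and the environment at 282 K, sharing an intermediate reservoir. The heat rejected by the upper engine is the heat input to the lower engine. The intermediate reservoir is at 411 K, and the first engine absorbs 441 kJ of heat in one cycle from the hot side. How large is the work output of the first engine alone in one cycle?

T_H = 413 °C → 413 + 273.15 = 686.15 K.
First-stage efficiency η₁ = 1 − T_m/T_H = 1 − 411.00/686.15 = 0.4010.
W₁ = η₁·Q_H = 0.4010 × 441 = 177 kJ.

W₁ ≈ 177 kJ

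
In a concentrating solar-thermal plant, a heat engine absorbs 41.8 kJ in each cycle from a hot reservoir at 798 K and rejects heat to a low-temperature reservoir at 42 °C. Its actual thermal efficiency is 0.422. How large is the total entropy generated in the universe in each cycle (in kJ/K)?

ΔS_univ ≈ 0.0243 kJ/K

T_C = 42 °C → 42 + 273.15 = 315.15 K.
W = η·Q_H = 0.422 × 41.8 = 17.64 kJ, so Q_C = Q_H − W = 24.16 kJ.
Entropy balance on the reservoirs: −Q_H/T_H = -0.05238 kJ/K, +Q_C/T_C = 0.07666 kJ/K.
ΔS_univ = −Q_H/T_H + Q_C/T_C = 0.0243 kJ/K (> 0, since η = 0.422 < η_Carnot = 0.605).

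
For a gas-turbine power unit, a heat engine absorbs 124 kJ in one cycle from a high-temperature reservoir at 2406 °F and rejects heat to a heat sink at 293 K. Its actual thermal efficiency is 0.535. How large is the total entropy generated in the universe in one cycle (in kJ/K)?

ΔS_univ ≈ 0.119 kJ/K

T_H = 2406 °F → (2406 − 32) × 5/9 = 1318.89 °C = 1592.04 K.
W = η·Q_H = 0.535 × 124 = 66.34 kJ, so Q_C = Q_H − W = 57.66 kJ.
Reservoir entropy changes: ΔS_H = −Q_H/T_H = −124/1592.04 = -0.07789 kJ/K and ΔS_C = +Q_C/T_C = 57.66/293.00 = 0.1968 kJ/K.
ΔS_univ = −Q_H/T_H + Q_C/T_C = 0.119 kJ/K (> 0, since η = 0.535 < η_Carnot = 0.816).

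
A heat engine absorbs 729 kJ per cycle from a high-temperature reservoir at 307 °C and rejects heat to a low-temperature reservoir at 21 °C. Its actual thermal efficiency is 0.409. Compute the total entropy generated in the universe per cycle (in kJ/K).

ΔS_univ ≈ 0.208 kJ/K

T_H = 307 °C → 307 + 273.15 = 580.15 K.
T_C = 21 °C → 21 + 273.15 = 294.15 K.
W = η·Q_H = 0.409 × 729 = 298.2 kJ, so Q_C = Q_H − W = 430.8 kJ.
The hot reservoir loses entropy Q_H/T_H = 729/580.15 = 1.257 kJ/K; the cold reservoir gains Q_C/T_C = 430.8/294.15 = 1.465 kJ/K.
ΔS_univ = −Q_H/T_H + Q_C/T_C = 0.208 kJ/K (> 0, since η = 0.409 < η_Carnot = 0.493).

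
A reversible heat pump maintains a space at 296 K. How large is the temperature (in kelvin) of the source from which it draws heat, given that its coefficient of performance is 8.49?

T_C ≈ 261 K

COP_HP = T_H/(T_H − T_C) ⇒ T_C = T_H·(COP_HP − 1)/COP_HP = 296.00 × (8.49 − 1)/8.49 = 261 K.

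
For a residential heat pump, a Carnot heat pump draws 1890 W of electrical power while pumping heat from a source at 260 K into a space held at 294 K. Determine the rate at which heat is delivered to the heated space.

Q̇_H ≈ 16300 W

The Carnot heat-pump COP is COP_HP = T_H/(T_H − T_C) = 294.00/34.00 = 8.6471.
Q_H = COP_HP · W = 8.6471 × 1890 = 16300 W.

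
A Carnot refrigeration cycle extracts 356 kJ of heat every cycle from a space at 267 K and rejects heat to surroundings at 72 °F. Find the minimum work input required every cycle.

W_in ≈ 37.8 kJ

T_H = 72 °F → (72 − 32) × 5/9 = 22.22 °C = 295.37 K.
COP_R = T_C/(T_H − T_C) = 267.00/28.37 = 9.4106.
W = Q_C/COP_R = 356/9.4106 = 37.8 kJ.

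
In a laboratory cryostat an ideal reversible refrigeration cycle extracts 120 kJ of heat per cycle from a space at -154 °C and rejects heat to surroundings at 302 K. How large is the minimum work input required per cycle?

W_in ≈ 184.2 kJ

T_C = -154 °C → -154 + 273.15 = 119.15 K.
Carnot COP: COP_R = T_C/(T_H − T_C) = 119.15/182.85 = 0.6516.
W = Q_C/COP_R = 120/0.6516 = 184.2 kJ.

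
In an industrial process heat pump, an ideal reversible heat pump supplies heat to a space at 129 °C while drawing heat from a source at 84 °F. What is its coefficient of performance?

T_H = 129 °C → 129 + 273.15 = 402.15 K.
T_C = 84 °F → (84 − 32) × 5/9 = 28.89 °C = 302.04 K.
Reversible heating COP: COP_HP = T_H/(T_H − T_C) = 402.15/(402.15 − 302.04) = 4.02.

COP_HP ≈ 4.02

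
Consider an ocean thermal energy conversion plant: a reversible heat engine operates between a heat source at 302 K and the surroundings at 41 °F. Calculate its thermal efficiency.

η ≈ 0.07897

T_C = 41 °F → (41 − 32) × 5/9 = 5.00 °C = 278.15 K.
The Carnot efficiency is η = 1 − T_C/T_H = 1 − 278.15/302.00 = 0.07897.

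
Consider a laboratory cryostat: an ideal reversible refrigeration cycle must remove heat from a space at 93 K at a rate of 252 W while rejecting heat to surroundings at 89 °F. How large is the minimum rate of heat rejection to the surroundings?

T_H = 89 °F → (89 − 32) × 5/9 = 31.67 °C = 304.82 K.
For a reversible cycle Q_H/Q_C = T_H/T_C, so Q_H = Q_C·T_H/T_C = 252 × 304.82/93.00 = 826 W.

Q̇_H ≈ 826 W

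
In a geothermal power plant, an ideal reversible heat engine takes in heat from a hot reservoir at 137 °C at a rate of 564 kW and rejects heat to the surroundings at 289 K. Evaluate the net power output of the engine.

T_H = 137 °C → 137 + 273.15 = 410.15 K.
For a reversible engine, η = 1 − T_C/T_H = 1 − 289.00/410.15 = 0.2954.
W = η·Q_H = 0.2954 × 564 = 166.6 kW.

Ẇ ≈ 166.6 kW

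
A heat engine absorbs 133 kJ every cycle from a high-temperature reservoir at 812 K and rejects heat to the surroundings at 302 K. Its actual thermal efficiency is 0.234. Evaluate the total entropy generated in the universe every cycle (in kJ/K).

W = η·Q_H = 0.234 × 133 = 31.12 kJ, so Q_C = Q_H − W = 101.9 kJ.
Reservoir entropy changes: ΔS_H = −Q_H/T_H = −133/812.00 = -0.1638 kJ/K and ΔS_C = +Q_C/T_C = 101.9/302.00 = 0.3373 kJ/K.
ΔS_univ = −Q_H/T_H + Q_C/T_C = 0.1736 kJ/K (> 0, since η = 0.234 < η_Carnot = 0.628).

ΔS_univ ≈ 0.1736 kJ/K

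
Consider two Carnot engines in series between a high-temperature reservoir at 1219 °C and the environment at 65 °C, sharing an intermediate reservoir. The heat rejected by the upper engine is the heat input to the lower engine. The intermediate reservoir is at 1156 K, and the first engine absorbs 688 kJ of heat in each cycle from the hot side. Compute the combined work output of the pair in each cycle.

W_total ≈ 532 kJ

T_H = 1219 °C → 1219 + 273.15 = 1492.15 K.
T_C = 65 °C → 65 + 273.15 = 338.15 K.
Two reversible stages in series are equivalent to a single Carnot engine between T_H and T_C, so η_total = 1 − T_C/T_H = 1 − 338.15/1492.15 = 0.7734.
W_total = η_total · Q_H = 0.7734 × 688 = 532 kJ.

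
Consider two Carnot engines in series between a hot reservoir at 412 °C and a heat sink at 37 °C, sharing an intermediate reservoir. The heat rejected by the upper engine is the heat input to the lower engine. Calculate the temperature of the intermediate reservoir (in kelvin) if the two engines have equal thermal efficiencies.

T_H = 412 °C → 412 + 273.15 = 685.15 K.
T_C = 37 °C → 37 + 273.15 = 310.15 K.
Equal efficiencies require 1 − T_m/T_H = 1 − T_C/T_m, i.e. T_m/T_H = T_C/T_m, so T_m = √(T_H·T_C) = √(685.15 × 310.15) = 461 K.

T_m ≈ 461 K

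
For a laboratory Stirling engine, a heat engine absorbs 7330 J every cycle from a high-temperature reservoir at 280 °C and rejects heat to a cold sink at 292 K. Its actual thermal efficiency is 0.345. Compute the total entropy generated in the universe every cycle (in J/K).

ΔS_univ ≈ 3.19 J/K

T_H = 280 °C → 280 + 273.15 = 553.15 K.
W = η·Q_H = 0.345 × 7330 = 2529 J, so Q_C = Q_H − W = 4801 J.
Reservoir entropy changes: ΔS_H = −Q_H/T_H = −7330/553.15 = -13.25 J/K and ΔS_C = +Q_C/T_C = 4801/292.00 = 16.44 J/K.
ΔS_univ = −Q_H/T_H + Q_C/T_C = 3.19 J/K (> 0, since η = 0.345 < η_Carnot = 0.472).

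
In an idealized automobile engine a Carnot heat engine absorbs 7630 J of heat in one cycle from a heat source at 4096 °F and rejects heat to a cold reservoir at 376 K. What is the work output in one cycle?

W ≈ 6500 J

T_H = 4096 °F → (4096 − 32) × 5/9 = 2257.78 °C = 2530.93 K.
For a reversible engine, η = 1 − T_C/T_H = 1 − 376.00/2530.93 = 0.8514.
W = η·Q_H = 0.8514 × 7630 = 6500 J.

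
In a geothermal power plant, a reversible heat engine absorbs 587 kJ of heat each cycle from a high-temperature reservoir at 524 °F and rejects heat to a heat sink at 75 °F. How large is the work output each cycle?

W ≈ 268 kJ

T_H = 524 °F → (524 − 32) × 5/9 = 273.33 °C = 546.48 K.
T_C = 75 °F → (75 − 32) × 5/9 = 23.89 °C = 297.04 K.
η_rev = 1 − T_C/T_H = 1 − 297.04/546.48 = 0.4565.
W = η·Q_H = 0.4565 × 587 = 268 kJ.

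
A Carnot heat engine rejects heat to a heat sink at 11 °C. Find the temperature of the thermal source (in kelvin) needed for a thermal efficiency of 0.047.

T_H ≈ 298 K

T_C = 11 °C → 11 + 273.15 = 284.15 K.
From η = 1 − T_C/T_H, solving for T_H gives T_H = T_C/(1 − η) = 284.15/(1 − 0.047) = 298 K.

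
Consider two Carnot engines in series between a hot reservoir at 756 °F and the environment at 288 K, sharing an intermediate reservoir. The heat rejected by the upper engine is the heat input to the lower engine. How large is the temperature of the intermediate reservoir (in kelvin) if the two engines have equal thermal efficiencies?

T_m ≈ 441.0 K

T_H = 756 °F → (756 − 32) × 5/9 = 402.22 °C = 675.37 K.
Equal efficiencies require 1 − T_m/T_H = 1 − T_C/T_m, i.e. T_m/T_H = T_C/T_m, so T_m = √(T_H·T_C) = √(675.37 × 288.00) = 441.0 K.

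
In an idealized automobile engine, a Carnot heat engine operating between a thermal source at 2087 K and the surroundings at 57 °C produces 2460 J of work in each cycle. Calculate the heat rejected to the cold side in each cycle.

Q_C ≈ 462 J

T_C = 57 °C → 57 + 273.15 = 330.15 K.
Since the cycle is reversible, η = 1 − T_C/T_H = 1 − 330.15/2087.00 = 0.8418.
Since Q_C/Q_H = T_C/T_H and Q_H = W/η, Q_C = W·T_C/(T_H − T_C) = 2460 × 330.15/1756.85 = 462 J.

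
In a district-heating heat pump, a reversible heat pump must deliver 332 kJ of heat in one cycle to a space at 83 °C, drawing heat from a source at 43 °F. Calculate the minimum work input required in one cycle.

T_H = 83 °C → 83 + 273.15 = 356.15 K.
T_C = 43 °F → (43 − 32) × 5/9 = 6.11 °C = 279.26 K.
The Carnot heat-pump COP is COP_HP = T_H/(T_H − T_C) = 356.15/76.89 = 4.6320.
W = Q_H/COP_HP = 332/4.6320 = 71.7 kJ.

W_in ≈ 71.7 kJ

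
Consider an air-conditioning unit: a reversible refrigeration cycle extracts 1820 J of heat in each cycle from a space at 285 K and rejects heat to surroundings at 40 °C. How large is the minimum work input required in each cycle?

T_H = 40 °C → 40 + 273.15 = 313.15 K.
COP_R = T_C/(T_H − T_C) = 285.00/28.15 = 10.1243.
W = Q_C/COP_R = 1820/10.1243 = 179.8 J.

W_in ≈ 179.8 J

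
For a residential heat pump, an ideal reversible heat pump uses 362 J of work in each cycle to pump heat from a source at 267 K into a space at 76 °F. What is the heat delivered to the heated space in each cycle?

Q_H ≈ 3521 J

T_H = 76 °F → (76 − 32) × 5/9 = 24.44 °C = 297.59 K.
The Carnot heat-pump COP is COP_HP = T_H/(T_H − T_C) = 297.59/30.59 = 9.7271.
Q_H = COP_HP · W = 9.7271 × 362 = 3521 J.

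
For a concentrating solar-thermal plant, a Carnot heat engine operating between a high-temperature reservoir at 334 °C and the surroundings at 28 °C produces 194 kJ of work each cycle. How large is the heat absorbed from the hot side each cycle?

T_H = 334 °C → 334 + 273.15 = 607.15 K.
T_C = 28 °C → 28 + 273.15 = 301.15 K.
For a reversible engine, η = 1 − T_C/T_H = 1 − 301.15/607.15 = 0.5040.
Q_H = W/η = 194/0.5040 = 385 kJ.

Q_H ≈ 385 kJ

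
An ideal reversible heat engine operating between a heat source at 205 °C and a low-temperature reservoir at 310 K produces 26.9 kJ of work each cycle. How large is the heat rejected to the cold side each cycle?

Q_C ≈ 49.6 kJ

T_H = 205 °C → 205 + 273.15 = 478.15 K.
Carnot efficiency: η = 1 − T_C/T_H = 1 − 310.00/478.15 = 0.3517.
Since Q_C/Q_H = T_C/T_H and Q_H = W/η, Q_C = W·T_C/(T_H − T_C) = 26.9 × 310.00/168.15 = 49.6 kJ.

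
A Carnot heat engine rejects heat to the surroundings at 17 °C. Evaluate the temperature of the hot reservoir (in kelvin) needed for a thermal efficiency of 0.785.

T_C = 17 °C → 17 + 273.15 = 290.15 K.
From η = 1 − T_C/T_H, solving for T_H gives T_H = T_C/(1 − η) = 290.15/(1 − 0.785) = 1350 K.

T_H ≈ 1350 K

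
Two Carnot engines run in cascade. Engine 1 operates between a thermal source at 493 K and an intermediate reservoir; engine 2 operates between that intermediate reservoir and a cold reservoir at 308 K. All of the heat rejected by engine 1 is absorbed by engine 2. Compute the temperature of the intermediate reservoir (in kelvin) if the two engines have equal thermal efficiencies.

T_m ≈ 389.7 K

Equal efficiencies require 1 − T_m/T_H = 1 − T_C/T_m, i.e. T_m/T_H = T_C/T_m, so T_m = √(T_H·T_C) = √(493.00 × 308.00) = 389.7 K.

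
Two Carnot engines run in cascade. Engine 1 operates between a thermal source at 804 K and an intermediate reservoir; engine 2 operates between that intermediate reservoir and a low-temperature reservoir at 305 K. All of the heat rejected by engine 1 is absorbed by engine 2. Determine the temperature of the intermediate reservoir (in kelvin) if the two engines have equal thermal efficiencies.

Equal efficiencies require 1 − T_m/T_H = 1 − T_C/T_m, i.e. T_m/T_H = T_C/T_m, so T_m = √(T_H·T_C) = √(804.00 × 305.00) = 495 K.

T_m ≈ 495 K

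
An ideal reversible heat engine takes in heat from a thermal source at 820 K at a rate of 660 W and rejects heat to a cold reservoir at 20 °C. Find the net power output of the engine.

T_C = 20 °C → 20 + 273.15 = 293.15 K.
Carnot efficiency: η = 1 − T_C/T_H = 1 − 293.15/820.00 = 0.6425.
W = η·Q_H = 0.6425 × 660 = 424 W.

Ẇ ≈ 424 W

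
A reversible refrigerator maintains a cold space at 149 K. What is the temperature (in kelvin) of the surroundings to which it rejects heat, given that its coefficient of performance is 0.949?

COP_R = T_C/(T_H − T_C) ⇒ T_H = T_C·(1 + 1/COP_R) = 149.00 × (1 + 1/0.949) = 306 K.

T_H ≈ 306 K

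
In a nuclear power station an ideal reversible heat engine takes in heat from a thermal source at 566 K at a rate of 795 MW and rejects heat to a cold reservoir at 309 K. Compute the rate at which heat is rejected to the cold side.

Carnot efficiency: η = 1 − T_C/T_H = 1 − 309.00/566.00 = 0.4541.
For a reversible cycle Q_C/Q_H = T_C/T_H, so Q_C = 795 × 309.00/566.00 = 434 MW.

Q̇_C ≈ 434 MW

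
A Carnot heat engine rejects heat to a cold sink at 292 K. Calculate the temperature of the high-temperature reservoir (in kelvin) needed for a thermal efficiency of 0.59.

T_H ≈ 712.2 K

From η = 1 − T_C/T_H, solving for T_H gives T_H = T_C/(1 − η) = 292.00/(1 − 0.59) = 712.2 K.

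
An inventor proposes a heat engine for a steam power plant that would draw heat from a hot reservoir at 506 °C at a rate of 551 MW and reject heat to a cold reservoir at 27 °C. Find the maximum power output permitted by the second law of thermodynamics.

T_H = 506 °C → 506 + 273.15 = 779.15 K.
T_C = 27 °C → 27 + 273.15 = 300.15 K.
No engine can exceed the Carnot limit: η_max = 1 − T_C/T_H = 1 − 300.15/779.15 = 0.6148.
W_max = η_max · Q_H = 0.6148 × 551 = 339 MW.

Ẇ_max ≈ 339 MW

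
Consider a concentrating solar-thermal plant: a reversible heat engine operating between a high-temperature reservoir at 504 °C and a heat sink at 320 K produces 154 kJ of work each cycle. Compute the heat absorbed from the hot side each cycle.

T_H = 504 °C → 504 + 273.15 = 777.15 K.
η_rev = 1 − T_C/T_H = 1 − 320.00/777.15 = 0.5882.
Q_H = W/η = 154/0.5882 = 262 kJ.

Q_H ≈ 262 kJ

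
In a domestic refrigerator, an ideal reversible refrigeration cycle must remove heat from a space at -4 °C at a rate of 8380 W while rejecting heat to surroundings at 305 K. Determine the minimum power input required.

Ẇ_in ≈ 1120 W

T_C = -4 °C → -4 + 273.15 = 269.15 K.
The reversible coefficient of performance is COP_R = T_C/(T_H − T_C) = 269.15/35.85 = 7.5077.
W = Q_C/COP_R = 8380/7.5077 = 1120 W.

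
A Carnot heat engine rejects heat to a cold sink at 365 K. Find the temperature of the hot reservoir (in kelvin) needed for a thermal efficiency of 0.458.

From η = 1 − T_C/T_H, solving for T_H gives T_H = T_C/(1 − η) = 365.00/(1 − 0.458) = 673 K.

T_H ≈ 673 K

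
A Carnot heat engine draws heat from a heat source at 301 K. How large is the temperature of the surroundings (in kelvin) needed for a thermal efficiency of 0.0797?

T_C ≈ 277.0 K

From η = 1 − T_C/T_H, T_C = T_H·(1 − η) = 301.00 × (1 − 0.0797) = 277.0 K.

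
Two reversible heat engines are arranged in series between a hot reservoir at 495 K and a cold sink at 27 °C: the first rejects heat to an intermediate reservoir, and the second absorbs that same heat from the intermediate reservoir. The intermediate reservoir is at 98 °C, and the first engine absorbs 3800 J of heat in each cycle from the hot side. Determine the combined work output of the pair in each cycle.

W_total ≈ 1500 J

T_C = 27 °C → 27 + 273.15 = 300.15 K.
Two reversible stages in series are equivalent to a single Carnot engine between T_H and T_C, so η_total = 1 − T_C/T_H = 1 − 300.15/495.00 = 0.3936.
W_total = η_total · Q_H = 0.3936 × 3800 = 1500 J.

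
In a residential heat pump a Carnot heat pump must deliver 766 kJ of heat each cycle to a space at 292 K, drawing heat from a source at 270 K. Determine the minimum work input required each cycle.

W_in ≈ 57.7 kJ

The Carnot heat-pump COP is COP_HP = T_H/(T_H − T_C) = 292.00/22.00 = 13.2727.
W = Q_H/COP_HP = 766/13.2727 = 57.7 kJ.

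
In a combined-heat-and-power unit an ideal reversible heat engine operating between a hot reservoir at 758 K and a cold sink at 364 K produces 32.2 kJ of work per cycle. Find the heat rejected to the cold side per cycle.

The Carnot efficiency is η = 1 − T_C/T_H = 1 − 364.00/758.00 = 0.5198.
Since Q_C/Q_H = T_C/T_H and Q_H = W/η, Q_C = W·T_C/(T_H − T_C) = 32.2 × 364.00/394.00 = 29.75 kJ.

Q_C ≈ 29.75 kJ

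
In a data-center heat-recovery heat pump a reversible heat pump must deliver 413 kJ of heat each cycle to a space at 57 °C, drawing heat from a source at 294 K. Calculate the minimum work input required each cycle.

W_in ≈ 45.2 kJ

T_H = 57 °C → 57 + 273.15 = 330.15 K.
The Carnot heat-pump COP is COP_HP = T_H/(T_H − T_C) = 330.15/36.15 = 9.1328.
W = Q_H/COP_HP = 413/9.1328 = 45.2 kJ.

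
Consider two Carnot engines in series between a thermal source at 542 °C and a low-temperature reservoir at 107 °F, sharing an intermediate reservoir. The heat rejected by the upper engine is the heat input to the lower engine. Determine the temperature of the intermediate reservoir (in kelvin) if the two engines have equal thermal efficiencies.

T_m ≈ 506.6 K

T_H = 542 °C → 542 + 273.15 = 815.15 K.
T_C = 107 °F → (107 − 32) × 5/9 = 41.67 °C = 314.82 K.
Equal efficiencies require 1 − T_m/T_H = 1 − T_C/T_m, i.e. T_m/T_H = T_C/T_m, so T_m = √(T_H·T_C) = √(815.15 × 314.82) = 506.6 K.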